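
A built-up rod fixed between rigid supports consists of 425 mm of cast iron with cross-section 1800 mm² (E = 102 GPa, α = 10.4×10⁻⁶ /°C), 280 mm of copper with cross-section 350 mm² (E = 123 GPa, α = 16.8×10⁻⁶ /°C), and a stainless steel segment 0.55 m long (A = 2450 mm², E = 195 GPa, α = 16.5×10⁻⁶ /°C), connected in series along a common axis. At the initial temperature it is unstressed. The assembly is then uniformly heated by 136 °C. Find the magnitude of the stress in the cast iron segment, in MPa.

σ ≈ 138 MPa (compressive)

Free thermal expansion of the whole bar: Σ αᵢΔT Lᵢ = 10.4×10⁻⁶×136×425 + 16.8×10⁻⁶×136×280 + 16.5×10⁻⁶×136×550 = 2.475 mm.
The walls prevent any net length change, so an axial force P (same in every segment) develops. Compatibility: P · Σ Lᵢ/(AᵢEᵢ) = δ_free.
The series flexibility is Σ Lᵢ/(AᵢEᵢ) = 425/(1800×102×10³) + 280/(350×123×10³) + 550/(2450×195×10³) = 9.97×10⁻⁶ mm/N.
P = 2.475 / 9.97×10⁻⁶ = 248200 N = 248.2 kN, compressive.
σ_{cast iron} = P / A = 248200 / 1800 = 137.9 MPa.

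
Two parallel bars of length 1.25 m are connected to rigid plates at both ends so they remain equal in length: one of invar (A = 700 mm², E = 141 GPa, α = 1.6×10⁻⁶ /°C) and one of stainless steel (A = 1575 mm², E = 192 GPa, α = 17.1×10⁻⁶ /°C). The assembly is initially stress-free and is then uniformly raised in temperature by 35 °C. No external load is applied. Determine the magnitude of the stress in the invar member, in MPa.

σ ≈ 57.7 MPa (tensile)

Both members must finish at the same length. With the larger α, the stainless steel tends to over-expand; the plates restrain it, putting the stainless steel in compression and the invar in tension. With no external load the two internal forces are equal and opposite, magnitude P.
Equating the net (thermal + elastic) strains gives |α₁ − α₂|·ΔT = P·[1/(A₁E₁) + 1/(A₂E₂)].
|α₁ − α₂|·ΔT = 15.5×10⁻⁶ × 35 = 0.0005425.
1/(A₁E₁) + 1/(A₂E₂) = 1/(700×141×10³) + 1/(1575×192×10³) = 1.344×10⁻⁸ N⁻¹.
P = 0.0005425 / 1.344×10⁻⁸ = 40370 N = 40.37 kN.
σ_{invar} = P/A₁ = 40370/700 = 57.67 MPa, tensile.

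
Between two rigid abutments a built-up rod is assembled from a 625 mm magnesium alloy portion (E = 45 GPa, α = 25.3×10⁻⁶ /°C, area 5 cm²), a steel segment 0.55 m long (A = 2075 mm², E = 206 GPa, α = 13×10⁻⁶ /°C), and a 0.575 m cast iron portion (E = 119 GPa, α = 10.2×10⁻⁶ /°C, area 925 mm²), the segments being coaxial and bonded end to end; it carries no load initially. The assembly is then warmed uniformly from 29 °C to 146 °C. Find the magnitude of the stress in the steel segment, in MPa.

If the supports were absent, the total length change would be Σ αᵢΔT Lᵢ = 25.3×10⁻⁶×117×625 + 13×10⁻⁶×117×550 + 10.2×10⁻⁶×117×575 = 3.373 mm.
Since the ends are fixed, an axial force P builds up, equal in every segment, with P · Σ Lᵢ/(AᵢEᵢ) = δ_free.
Σ Lᵢ/(AᵢEᵢ) = 625/(500×45×10³) + 550/(2075×206×10³) + 575/(925×119×10³) = 3.429×10⁻⁵ mm/N.
Hence P = δ_free / Σ(L/AE) = 3.373/3.429×10⁻⁵ = 98.37 kN (compressive).
σ_{steel} = P / A = 98370 / 2075 = 47.41 MPa.

σ ≈ 47.4 MPa (compressive)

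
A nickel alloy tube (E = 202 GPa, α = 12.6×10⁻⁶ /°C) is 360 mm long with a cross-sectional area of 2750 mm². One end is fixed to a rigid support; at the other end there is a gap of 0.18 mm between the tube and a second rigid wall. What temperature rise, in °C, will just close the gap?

ΔT ≈ 39.7 °C

Contact occurs when the free expansion equals the gap: αΔT L = 0.18 mm.
So ΔT = g/(αL) = 0.18/(12.6×10⁻⁶ × 360) = 39.68 °C.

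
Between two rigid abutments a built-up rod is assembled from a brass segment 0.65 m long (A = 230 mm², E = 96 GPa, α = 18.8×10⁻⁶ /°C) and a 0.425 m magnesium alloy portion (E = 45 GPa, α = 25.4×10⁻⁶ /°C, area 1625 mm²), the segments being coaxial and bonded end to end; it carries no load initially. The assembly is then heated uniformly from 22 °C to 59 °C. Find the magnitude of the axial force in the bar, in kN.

P ≈ 24.2 kN (compressive)

Free thermal expansion of the whole bar: Σ αᵢΔT Lᵢ = 18.8×10⁻⁶×37×650 + 25.4×10⁻⁶×37×425 = 0.8516 mm.
Since the ends are fixed, an axial force P builds up, equal in every segment, with P · Σ Lᵢ/(AᵢEᵢ) = δ_free.
The series flexibility is Σ Lᵢ/(AᵢEᵢ) = 650/(230×96×10³) + 425/(1625×45×10³) = 3.525×10⁻⁵ mm/N.
Hence P = δ_free / Σ(L/AE) = 0.8516/3.525×10⁻⁵ = 24.16 kN (compressive).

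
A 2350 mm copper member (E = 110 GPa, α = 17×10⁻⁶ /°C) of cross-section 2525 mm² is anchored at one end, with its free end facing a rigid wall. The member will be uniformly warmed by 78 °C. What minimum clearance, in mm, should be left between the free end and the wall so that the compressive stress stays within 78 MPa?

Free expansion if unrestrained: δ_free = αΔT L = 17×10⁻⁶ × 78 × 2350 = 3.116 mm.
At the allowable stress the elastic shortening the wall may impose is σL/E = 78 × 2350 / (110×10³) = 1.666 mm.
The gap must absorb the remainder: g_min = 3.116 − 1.666 = 1.45 mm.

g ≈ 1.45 mm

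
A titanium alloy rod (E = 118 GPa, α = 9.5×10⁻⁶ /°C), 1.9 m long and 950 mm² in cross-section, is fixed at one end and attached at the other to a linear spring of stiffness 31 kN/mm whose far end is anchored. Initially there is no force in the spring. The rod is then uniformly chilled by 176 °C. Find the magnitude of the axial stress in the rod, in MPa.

σ ≈ 68 MPa (tensile)

The unrestrained thermal change is αΔT L = 9.5×10⁻⁶ × 176 × 1900 = 3.177 mm.
Let P be the tensile force in the spring. The rod extends elastically by PL/(AE) and the spring stretches by P/k; together these equal δ_free.
P [ L/(AE) + 1/k ] = δ_free → P [ 1900/(950×118×10³) + 1/(31×10³) ] = 3.177.
P = 3.177 / 4.921×10⁻⁵ = 64560 N.
σ = P/A = 64560/950 = 67.96 MPa.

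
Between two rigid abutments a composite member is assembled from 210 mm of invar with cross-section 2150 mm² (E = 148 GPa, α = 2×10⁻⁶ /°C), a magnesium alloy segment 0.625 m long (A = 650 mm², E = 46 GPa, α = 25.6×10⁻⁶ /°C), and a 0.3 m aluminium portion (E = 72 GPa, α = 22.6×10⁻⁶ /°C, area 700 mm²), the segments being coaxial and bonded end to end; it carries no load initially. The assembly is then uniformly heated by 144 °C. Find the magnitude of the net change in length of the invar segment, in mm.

If the supports were absent, the total length change would be Σ αᵢΔT Lᵢ = 2×10⁻⁶×144×210 + 25.6×10⁻⁶×144×625 + 22.6×10⁻⁶×144×300 = 3.341 mm.
The walls prevent any net length change, so an axial force P (same in every segment) develops. Compatibility: P · Σ Lᵢ/(AᵢEᵢ) = δ_free.
The series flexibility is Σ Lᵢ/(AᵢEᵢ) = 210/(2150×148×10³) + 625/(650×46×10³) + 300/(700×72×10³) = 2.752×10⁻⁵ mm/N.
P = 3.341 / 2.752×10⁻⁵ = 121400 N = 121.4 kN, compressive.
For the invar segment, free thermal change = 2×10⁻⁶×144×210 = 0.06048 mm and elastic change from P = 121400×210/(2150×148×10³) = 0.08013 mm; these oppose, so the net change is 0.0196 mm (segment shortens).

|ΔL| ≈ 0.0196 mm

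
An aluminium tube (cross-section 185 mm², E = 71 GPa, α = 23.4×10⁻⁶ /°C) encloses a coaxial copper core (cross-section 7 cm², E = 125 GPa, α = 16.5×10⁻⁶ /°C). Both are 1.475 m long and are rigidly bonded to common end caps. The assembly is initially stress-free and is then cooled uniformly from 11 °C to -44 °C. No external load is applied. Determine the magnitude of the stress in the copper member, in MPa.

The aluminium has the larger α, so on cooling it would change length more than the copper if both were free. The rigid plates force a common final length, so the aluminium is put into tension and the copper into compression, with equal and opposite forces P (no external load).
Equating the net (thermal + elastic) strains gives |α₁ − α₂|·ΔT = P·[1/(A₁E₁) + 1/(A₂E₂)].
|α₁ − α₂|·ΔT = 6.9×10⁻⁶ × 55 = 0.0003795.
1/(A₁E₁) + 1/(A₂E₂) = 1/(185×71×10³) + 1/(700×125×10³) = 8.756×10⁻⁸ N⁻¹.
P = 0.0003795 / 8.756×10⁻⁸ = 4334 N = 4.334 kN.
σ_{copper} = P/A₂ = 4334/700 = 6.192 MPa, compressive.

σ ≈ 6.19 MPa (compressive)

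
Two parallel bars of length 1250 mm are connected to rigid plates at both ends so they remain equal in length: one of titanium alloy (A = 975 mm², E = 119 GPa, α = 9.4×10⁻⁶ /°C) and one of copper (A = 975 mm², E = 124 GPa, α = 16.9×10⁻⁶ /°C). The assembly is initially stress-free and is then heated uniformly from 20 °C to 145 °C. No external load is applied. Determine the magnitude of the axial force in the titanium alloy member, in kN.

Both members must finish at the same length. With the larger α, the copper tends to over-expand; the plates restrain it, putting the copper in compression and the titanium alloy in tension. With no external load the two internal forces are equal and opposite, magnitude P.
Compatibility of the two members (thermal + elastic change equal): (α₁ − α₂)ΔT = P·[1/(A₁E₁) + 1/(A₂E₂)].
|α₁ − α₂|·ΔT = 7.5×10⁻⁶ × 125 = 0.0009375.
1/(A₁E₁) + 1/(A₂E₂) = 1/(975×119×10³) + 1/(975×124×10³) = 1.689×10⁻⁸ N⁻¹.
P = 0.0009375 / 1.689×10⁻⁸ = 55510 N = 55.51 kN.

P ≈ 55.5 kN (tensile in the titanium alloy)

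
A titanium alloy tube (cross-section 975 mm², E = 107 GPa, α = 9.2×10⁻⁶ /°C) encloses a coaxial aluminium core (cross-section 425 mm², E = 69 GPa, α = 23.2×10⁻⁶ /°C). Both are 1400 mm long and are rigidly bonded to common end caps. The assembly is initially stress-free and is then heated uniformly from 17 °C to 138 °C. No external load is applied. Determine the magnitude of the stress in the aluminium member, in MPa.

Both members must finish at the same length. With the larger α, the aluminium tends to over-expand; the plates restrain it, putting the aluminium in compression and the titanium alloy in tension. With no external load the two internal forces are equal and opposite, magnitude P.
Setting the final lengths equal and cancelling L: (α₁ − α₂)ΔT = P/(A₁E₁) + P/(A₂E₂).
|α₁ − α₂|·ΔT = 14×10⁻⁶ × 121 = 0.001694.
1/(A₁E₁) + 1/(A₂E₂) = 1/(975×107×10³) + 1/(425×69×10³) = 4.369×10⁻⁸ N⁻¹.
So P = 0.001694 / 4.369×10⁻⁸ = 38.78 kN.
σ_{aluminium} = P/A₂ = 38780/425 = 91.24 MPa, compressive.

σ ≈ 91.2 MPa (compressive)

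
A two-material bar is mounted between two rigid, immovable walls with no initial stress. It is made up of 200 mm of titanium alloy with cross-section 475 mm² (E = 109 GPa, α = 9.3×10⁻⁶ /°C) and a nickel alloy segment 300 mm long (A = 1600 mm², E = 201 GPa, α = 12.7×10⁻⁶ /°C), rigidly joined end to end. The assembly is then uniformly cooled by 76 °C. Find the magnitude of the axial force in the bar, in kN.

P ≈ 89.9 kN (tensile)

If the supports were absent, the total length change would be Σ αᵢΔT Lᵢ = 9.3×10⁻⁶×76×200 + 12.7×10⁻⁶×76×300 = 0.4309 mm.
The rigid supports impose zero overall length change; the single axial force P common to all segments must satisfy P Σ Lᵢ/(AᵢEᵢ) = δ_free.
Σ Lᵢ/(AᵢEᵢ) = 200/(475×109×10³) + 300/(1600×201×10³) = 4.796×10⁻⁶ mm/N.
P = 0.4309 / 4.796×10⁻⁶ = 89860 N = 89.86 kN, tensile.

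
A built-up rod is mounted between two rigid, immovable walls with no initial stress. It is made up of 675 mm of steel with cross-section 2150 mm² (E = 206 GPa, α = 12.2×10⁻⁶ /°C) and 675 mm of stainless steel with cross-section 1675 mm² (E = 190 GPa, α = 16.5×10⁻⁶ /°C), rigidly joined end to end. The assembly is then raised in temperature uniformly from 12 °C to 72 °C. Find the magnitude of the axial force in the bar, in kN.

P ≈ 319 kN (compressive)

If the supports were absent, the total length change would be Σ αᵢΔT Lᵢ = 12.2×10⁻⁶×60×675 + 16.5×10⁻⁶×60×675 = 1.162 mm.
The rigid supports impose zero overall length change; the single axial force P common to all segments must satisfy P Σ Lᵢ/(AᵢEᵢ) = δ_free.
The series flexibility is Σ Lᵢ/(AᵢEᵢ) = 675/(2150×206×10³) + 675/(1675×190×10³) = 3.645×10⁻⁶ mm/N.
Hence P = δ_free / Σ(L/AE) = 1.162/3.645×10⁻⁶ = 318.9 kN (compressive).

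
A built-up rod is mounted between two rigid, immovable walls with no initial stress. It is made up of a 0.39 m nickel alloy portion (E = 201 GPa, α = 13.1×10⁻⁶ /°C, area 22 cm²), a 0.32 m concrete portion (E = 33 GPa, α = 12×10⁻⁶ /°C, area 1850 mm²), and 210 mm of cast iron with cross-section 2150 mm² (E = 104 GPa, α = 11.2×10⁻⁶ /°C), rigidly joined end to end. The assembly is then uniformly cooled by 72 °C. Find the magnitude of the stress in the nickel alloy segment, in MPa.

σ ≈ 52.4 MPa (tensile)

Free thermal contraction of the whole bar: Σ αᵢΔT Lᵢ = 13.1×10⁻⁶×72×390 + 12×10⁻⁶×72×320 + 11.2×10⁻⁶×72×210 = 0.8137 mm.
Since the ends are fixed, an axial force P builds up, equal in every segment, with P · Σ Lᵢ/(AᵢEᵢ) = δ_free.
Σ Lᵢ/(AᵢEᵢ) = 390/(2200×201×10³) + 320/(1850×33×10³) + 210/(2150×104×10³) = 7.063×10⁻⁶ mm/N.
Hence P = δ_free / Σ(L/AE) = 0.8137/7.063×10⁻⁶ = 115.2 kN (tensile).
σ_{nickel alloy} = P / A = 115200 / 2200 = 52.37 MPa.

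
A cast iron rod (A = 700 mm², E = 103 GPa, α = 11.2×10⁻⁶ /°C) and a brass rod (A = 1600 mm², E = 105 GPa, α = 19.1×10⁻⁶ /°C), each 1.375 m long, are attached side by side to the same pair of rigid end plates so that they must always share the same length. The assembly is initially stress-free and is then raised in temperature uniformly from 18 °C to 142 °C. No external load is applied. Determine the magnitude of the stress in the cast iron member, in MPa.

The brass has the larger α, so on heating it would change length more than the cast iron if both were free. The rigid plates force a common final length, so the brass is put into compression and the cast iron into tension, with equal and opposite forces P (no external load).
Setting the final lengths equal and cancelling L: (α₁ − α₂)ΔT = P/(A₁E₁) + P/(A₂E₂).
|α₁ − α₂|·ΔT = 7.9×10⁻⁶ × 124 = 0.0009796.
1/(A₁E₁) + 1/(A₂E₂) = 1/(700×103×10³) + 1/(1600×105×10³) = 1.982×10⁻⁸ N⁻¹.
P = 0.0009796 / 1.982×10⁻⁸ = 49420 N = 49.42 kN.
σ_{cast iron} = P/A₁ = 49420/700 = 70.6 MPa, tensile.

σ ≈ 70.6 MPa (tensile)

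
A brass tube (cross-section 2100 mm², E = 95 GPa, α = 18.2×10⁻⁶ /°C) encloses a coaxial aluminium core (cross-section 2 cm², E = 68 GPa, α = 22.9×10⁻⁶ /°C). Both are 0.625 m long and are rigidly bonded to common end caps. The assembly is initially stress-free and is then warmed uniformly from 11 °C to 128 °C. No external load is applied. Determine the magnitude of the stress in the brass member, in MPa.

The aluminium has the larger α, so on heating it would change length more than the brass if both were free. The rigid plates force a common final length, so the aluminium is put into compression and the brass into tension, with equal and opposite forces P (no external load).
Setting the final lengths equal and cancelling L: (α₁ − α₂)ΔT = P/(A₁E₁) + P/(A₂E₂).
|α₁ − α₂|·ΔT = 4.7×10⁻⁶ × 117 = 0.0005499.
1/(A₁E₁) + 1/(A₂E₂) = 1/(2100×95×10³) + 1/(200×68×10³) = 7.854×10⁻⁸ N⁻¹.
So P = 0.0005499 / 7.854×10⁻⁸ = 7.001 kN.
σ_{brass} = P/A₁ = 7001/2100 = 3.334 MPa, tensile.

σ ≈ 3.33 MPa (tensile)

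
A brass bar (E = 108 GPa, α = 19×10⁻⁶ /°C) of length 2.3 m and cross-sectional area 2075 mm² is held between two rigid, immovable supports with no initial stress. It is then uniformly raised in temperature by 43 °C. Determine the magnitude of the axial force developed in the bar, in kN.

With zero net strain, σ = E·αΔT = 108 GPa × 19×10⁻⁶ × 43 = 88.24 MPa.
P = AEαΔT = 2075 × 108×10³ × 19×10⁻⁶ × 43 = 183.1 kN (compressive).

P ≈ 183 kN (compressive)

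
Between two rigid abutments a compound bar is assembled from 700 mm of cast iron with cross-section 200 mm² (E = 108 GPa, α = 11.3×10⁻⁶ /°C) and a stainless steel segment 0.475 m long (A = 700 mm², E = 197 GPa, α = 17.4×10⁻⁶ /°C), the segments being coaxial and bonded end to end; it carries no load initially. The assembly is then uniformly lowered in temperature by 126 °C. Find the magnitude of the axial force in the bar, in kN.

P ≈ 56.8 kN (tensile)

If the supports were absent, the total length change would be Σ αᵢΔT Lᵢ = 11.3×10⁻⁶×126×700 + 17.4×10⁻⁶×126×475 = 2.038 mm.
The walls prevent any net length change, so an axial force P (same in every segment) develops. Compatibility: P · Σ Lᵢ/(AᵢEᵢ) = δ_free.
The series flexibility is Σ Lᵢ/(AᵢEᵢ) = 700/(200×108×10³) + 475/(700×197×10³) = 3.585×10⁻⁵ mm/N.
P = 2.038 / 3.585×10⁻⁵ = 56850 N = 56.85 kN, tensile.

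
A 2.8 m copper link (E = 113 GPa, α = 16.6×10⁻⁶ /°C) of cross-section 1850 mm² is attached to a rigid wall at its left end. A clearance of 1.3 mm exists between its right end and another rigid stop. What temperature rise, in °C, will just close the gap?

ΔT ≈ 28 °C

The gap closes when αΔT L = 1.3 mm, since the link is still unstressed at that instant.
So ΔT = g/(αL) = 1.3/(16.6×10⁻⁶ × 2800) = 27.97 °C.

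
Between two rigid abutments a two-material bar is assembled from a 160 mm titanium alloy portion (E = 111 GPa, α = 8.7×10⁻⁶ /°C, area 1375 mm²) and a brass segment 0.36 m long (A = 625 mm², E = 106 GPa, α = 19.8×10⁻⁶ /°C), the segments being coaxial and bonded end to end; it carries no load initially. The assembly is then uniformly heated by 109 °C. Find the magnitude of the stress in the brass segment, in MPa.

With the walls removed the bar would change length by δ_free = Σ αᵢΔT Lᵢ = 8.7×10⁻⁶×109×160 + 19.8×10⁻⁶×109×360 = 0.9287 mm.
The walls prevent any net length change, so an axial force P (same in every segment) develops. Compatibility: P · Σ Lᵢ/(AᵢEᵢ) = δ_free.
The series flexibility is Σ Lᵢ/(AᵢEᵢ) = 160/(1375×111×10³) + 360/(625×106×10³) = 6.482×10⁻⁶ mm/N.
So P = 0.9287 / 6.482×10⁻⁶ = 143.3 kN, compressive.
σ_{brass} = P / A = 143300 / 625 = 229.2 MPa.

σ ≈ 229 MPa (compressive)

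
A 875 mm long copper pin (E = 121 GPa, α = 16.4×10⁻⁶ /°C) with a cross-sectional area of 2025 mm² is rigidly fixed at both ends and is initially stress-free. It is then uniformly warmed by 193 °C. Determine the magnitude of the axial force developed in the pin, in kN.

With zero net strain, σ = E·αΔT = 121 GPa × 16.4×10⁻⁶ × 193 = 383 MPa.
Axial force P = σA = 383 × 2025 = 775600 N = 775.6 kN, compressive.

P ≈ 776 kN (compressive)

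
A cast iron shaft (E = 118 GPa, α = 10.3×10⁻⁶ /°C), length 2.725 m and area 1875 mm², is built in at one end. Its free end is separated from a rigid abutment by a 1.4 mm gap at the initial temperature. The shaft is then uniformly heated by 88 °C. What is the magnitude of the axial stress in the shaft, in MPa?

σ ≈ 46.3 MPa (compressive)

If the wall were absent the shaft would grow by αΔT L = 10.3×10⁻⁶ × 88 × 2725 = 2.47 mm.
The gap closes (δ_free > 1.4 mm) and the wall then resists a further 2.47 − 1.4 = 1.07 mm of expansion.
Compatibility: PL/(AE) = 1.07 mm, so σ = P/A = E × (1.07/2725) = 46.33 MPa.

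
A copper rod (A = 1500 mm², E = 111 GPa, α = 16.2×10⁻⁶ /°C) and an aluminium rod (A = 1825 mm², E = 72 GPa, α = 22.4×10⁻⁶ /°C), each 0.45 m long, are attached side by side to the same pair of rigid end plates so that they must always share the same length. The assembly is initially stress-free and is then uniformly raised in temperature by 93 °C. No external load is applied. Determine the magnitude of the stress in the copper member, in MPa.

The aluminium has the larger α, so on heating it would change length more than the copper if both were free. The rigid plates force a common final length, so the aluminium is put into compression and the copper into tension, with equal and opposite forces P (no external load).
Setting the final lengths equal and cancelling L: (α₁ − α₂)ΔT = P/(A₁E₁) + P/(A₂E₂).
|α₁ − α₂|·ΔT = 6.2×10⁻⁶ × 93 = 0.0005766.
1/(A₁E₁) + 1/(A₂E₂) = 1/(1500×111×10³) + 1/(1825×72×10³) = 1.362×10⁻⁸ N⁻¹.
P = 0.0005766 / 1.362×10⁻⁸ = 42350 N = 42.35 kN.
σ_{copper} = P/A₁ = 42350/1500 = 28.23 MPa, tensile.

σ ≈ 28.2 MPa (tensile)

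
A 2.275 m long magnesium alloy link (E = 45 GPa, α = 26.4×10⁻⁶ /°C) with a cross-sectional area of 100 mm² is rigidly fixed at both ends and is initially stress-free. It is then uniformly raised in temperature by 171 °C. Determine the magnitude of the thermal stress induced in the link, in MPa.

With length fixed, the mechanical strain must cancel the thermal strain αΔT = 26.4×10⁻⁶ × 171 = 4514.4×10⁻⁶.
σ = EαΔT = 45×10³ × 26.4×10⁻⁶ × 171 = 203.1 MPa (compressive; the link is trying to expand).

σ ≈ 203 MPa (compressive)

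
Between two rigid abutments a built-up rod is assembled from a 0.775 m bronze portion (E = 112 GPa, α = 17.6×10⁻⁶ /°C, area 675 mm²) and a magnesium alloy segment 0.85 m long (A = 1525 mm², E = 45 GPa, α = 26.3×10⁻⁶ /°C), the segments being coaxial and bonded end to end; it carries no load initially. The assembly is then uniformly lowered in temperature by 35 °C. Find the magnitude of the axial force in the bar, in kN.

P ≈ 55.7 kN (tensile)

Free thermal contraction of the whole bar: Σ αᵢΔT Lᵢ = 17.6×10⁻⁶×35×775 + 26.3×10⁻⁶×35×850 = 1.26 mm.
The walls prevent any net length change, so an axial force P (same in every segment) develops. Compatibility: P · Σ Lᵢ/(AᵢEᵢ) = δ_free.
The series flexibility is Σ Lᵢ/(AᵢEᵢ) = 775/(675×112×10³) + 850/(1525×45×10³) = 2.264×10⁻⁵ mm/N.
P = 1.26 / 2.264×10⁻⁵ = 55650 N = 55.65 kN, tensile.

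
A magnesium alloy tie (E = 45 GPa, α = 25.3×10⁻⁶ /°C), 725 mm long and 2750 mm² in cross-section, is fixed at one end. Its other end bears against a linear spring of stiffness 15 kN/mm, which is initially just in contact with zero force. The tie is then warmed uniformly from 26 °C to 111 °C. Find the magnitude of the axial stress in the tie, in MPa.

σ ≈ 7.82 MPa (compressive)

Free thermal expansion: δ_free = αΔT L = 25.3×10⁻⁶ × 85 × 725 = 1.559 mm.
Let P be the compressive force at the spring. The tie shortens elastically by PL/(AE) and the spring compresses by P/k; together these equal δ_free.
So P = δ_free / [L/(AE) + 1/k] = 1.559 / [ 725/(2750×45×10³) + 1/(15×10³) ].
P = 1.559 / 7.253×10⁻⁵ = 21500 N.
σ = P/A = 21500/2750 = 7.817 MPa.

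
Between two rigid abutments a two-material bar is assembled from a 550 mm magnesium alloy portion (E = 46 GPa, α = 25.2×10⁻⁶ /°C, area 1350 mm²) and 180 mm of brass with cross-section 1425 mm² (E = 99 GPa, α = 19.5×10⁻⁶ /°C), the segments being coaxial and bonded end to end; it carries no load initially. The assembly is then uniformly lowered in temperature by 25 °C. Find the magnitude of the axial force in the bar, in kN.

P ≈ 42.9 kN (tensile)

If the supports were absent, the total length change would be Σ αᵢΔT Lᵢ = 25.2×10⁻⁶×25×550 + 19.5×10⁻⁶×25×180 = 0.4343 mm.
The walls prevent any net length change, so an axial force P (same in every segment) develops. Compatibility: P · Σ Lᵢ/(AᵢEᵢ) = δ_free.
The series flexibility is Σ Lᵢ/(AᵢEᵢ) = 550/(1350×46×10³) + 180/(1425×99×10³) = 1.013×10⁻⁵ mm/N.
So P = 0.4343 / 1.013×10⁻⁵ = 42.86 kN, tensile.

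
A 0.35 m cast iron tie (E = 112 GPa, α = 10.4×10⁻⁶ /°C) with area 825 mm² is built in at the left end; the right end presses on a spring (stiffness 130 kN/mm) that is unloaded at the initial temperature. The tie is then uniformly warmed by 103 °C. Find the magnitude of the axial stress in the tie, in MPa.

σ ≈ 39.6 MPa (compressive)

If the spring were absent the tie would lengthen by αΔT L = 10.4×10⁻⁶ × 103 × 350 = 0.3749 mm.
Let P be the compressive force at the spring. The tie shortens elastically by PL/(AE) and the spring compresses by P/k; together these equal δ_free.
P [ L/(AE) + 1/k ] = δ_free → P [ 350/(825×112×10³) + 1/(130×10³) ] = 0.3749.
P = 0.3749 / 1.148×10⁻⁵ = 32660 N.
σ = P/A = 32660/825 = 39.59 MPa.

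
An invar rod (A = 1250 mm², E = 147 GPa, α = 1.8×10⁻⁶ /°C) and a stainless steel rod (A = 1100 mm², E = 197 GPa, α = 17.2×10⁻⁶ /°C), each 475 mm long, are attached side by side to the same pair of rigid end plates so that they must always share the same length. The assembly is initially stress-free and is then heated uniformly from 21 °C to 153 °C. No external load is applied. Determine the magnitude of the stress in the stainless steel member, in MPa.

σ ≈ 184 MPa (compressive)

The stainless steel has the larger α, so on heating it would change length more than the invar if both were free. The rigid plates force a common final length, so the stainless steel is put into compression and the invar into tension, with equal and opposite forces P (no external load).
Equating the net (thermal + elastic) strains gives |α₁ − α₂|·ΔT = P·[1/(A₁E₁) + 1/(A₂E₂)].
|α₁ − α₂|·ΔT = 15.4×10⁻⁶ × 132 = 0.002033.
1/(A₁E₁) + 1/(A₂E₂) = 1/(1250×147×10³) + 1/(1100×197×10³) = 1.006×10⁻⁸ N⁻¹.
P = 0.002033 / 1.006×10⁻⁸ = 202100 N = 202.1 kN.
σ_{stainless steel} = P/A₂ = 202100/1100 = 183.8 MPa, compressive.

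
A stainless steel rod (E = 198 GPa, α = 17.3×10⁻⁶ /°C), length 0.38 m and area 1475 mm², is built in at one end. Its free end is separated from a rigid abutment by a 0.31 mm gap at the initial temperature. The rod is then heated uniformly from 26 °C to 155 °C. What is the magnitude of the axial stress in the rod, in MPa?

σ ≈ 280 MPa (compressive)

Unrestrained expansion: δ_free = αΔT L = 17.3×10⁻⁶ × 129 × 380 = 0.848 mm.
After closing the 0.31 mm clearance, 0.848 − 0.31 = 0.538 mm of expansion remains to be suppressed by the wall.
Compatibility: PL/(AE) = 0.538 mm, so σ = P/A = E × (0.538/380) = 280.4 MPa.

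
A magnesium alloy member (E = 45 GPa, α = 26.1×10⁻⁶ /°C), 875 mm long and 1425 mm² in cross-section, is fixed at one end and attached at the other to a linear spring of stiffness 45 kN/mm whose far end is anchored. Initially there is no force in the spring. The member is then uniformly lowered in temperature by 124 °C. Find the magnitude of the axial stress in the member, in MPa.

σ ≈ 55.4 MPa (tensile)

The unrestrained thermal change is αΔT L = 26.1×10⁻⁶ × 124 × 875 = 2.832 mm.
With a force P in the spring, the elastic change of the member is PL/(AE) and that of the spring is P/k; compatibility requires their sum to equal δ_free.
P [ L/(AE) + 1/k ] = δ_free → P [ 875/(1425×45×10³) + 1/(45×10³) ] = 2.832.
P = 2.832 / 3.587×10⁻⁵ = 78950 N.
σ = P/A = 78950/1425 = 55.41 MPa.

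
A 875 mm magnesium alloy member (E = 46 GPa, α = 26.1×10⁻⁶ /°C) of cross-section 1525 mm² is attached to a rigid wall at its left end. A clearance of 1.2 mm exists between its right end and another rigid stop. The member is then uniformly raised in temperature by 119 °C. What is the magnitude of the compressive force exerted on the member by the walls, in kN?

P ≈ 122 kN

Free thermal elongation = αΔT L = 26.1×10⁻⁶ × 119 × 875 = 2.718 mm.
This exceeds the 1.2 mm gap, so the wall pushes back. The portion of expansion that must be recovered elastically is δ_free − gap = 2.718 − 1.2 = 1.518 mm.
So σ = E(δ_free − g)/L = 46×10³ × 1.518/875 = 79.79 MPa.
P = σA = 79.79 × 1525 = 121.7 kN.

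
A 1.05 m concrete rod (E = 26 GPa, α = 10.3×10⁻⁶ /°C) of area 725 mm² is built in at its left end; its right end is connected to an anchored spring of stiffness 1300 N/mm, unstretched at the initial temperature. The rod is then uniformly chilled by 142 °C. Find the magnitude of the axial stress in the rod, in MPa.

Free thermal contraction: δ_free = αΔT L = 10.3×10⁻⁶ × 142 × 1050 = 1.536 mm.
Let P be the tensile force in the spring. The rod extends elastically by PL/(AE) and the spring stretches by P/k; together these equal δ_free.
P [ L/(AE) + 1/k ] = δ_free → P [ 1050/(725×26×10³) + 1/(1300) ] = 1.536.
P = 1.536 / 0.0008249 = 1862 N.
σ = P/A = 1862/725 = 2.568 MPa.

σ ≈ 2.57 MPa (tensile)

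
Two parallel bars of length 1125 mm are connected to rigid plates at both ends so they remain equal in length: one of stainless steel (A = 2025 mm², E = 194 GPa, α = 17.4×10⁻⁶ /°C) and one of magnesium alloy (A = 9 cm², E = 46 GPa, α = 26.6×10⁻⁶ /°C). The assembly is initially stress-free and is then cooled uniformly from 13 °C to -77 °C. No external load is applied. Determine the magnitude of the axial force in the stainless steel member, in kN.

The magnesium alloy has the larger α, so on cooling it would change length more than the stainless steel if both were free. The rigid plates force a common final length, so the magnesium alloy is put into tension and the stainless steel into compression, with equal and opposite forces P (no external load).
Setting the final lengths equal and cancelling L: (α₁ − α₂)ΔT = P/(A₁E₁) + P/(A₂E₂).
|α₁ − α₂|·ΔT = 9.2×10⁻⁶ × 90 = 0.000828.
1/(A₁E₁) + 1/(A₂E₂) = 1/(2025×194×10³) + 1/(900×46×10³) = 2.67×10⁻⁸ N⁻¹.
P = 0.000828 / 2.67×10⁻⁸ = 31010 N = 31.01 kN.

P ≈ 31 kN (compressive in the stainless steel)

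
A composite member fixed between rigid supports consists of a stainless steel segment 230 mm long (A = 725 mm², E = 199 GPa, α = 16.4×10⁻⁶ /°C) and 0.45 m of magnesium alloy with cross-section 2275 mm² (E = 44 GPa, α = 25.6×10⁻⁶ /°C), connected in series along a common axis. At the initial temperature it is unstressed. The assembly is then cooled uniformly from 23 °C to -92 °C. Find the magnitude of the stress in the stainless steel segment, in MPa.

σ ≈ 398 MPa (tensile)

If the supports were absent, the total length change would be Σ αᵢΔT Lᵢ = 16.4×10⁻⁶×115×230 + 25.6×10⁻⁶×115×450 = 1.759 mm.
The walls prevent any net length change, so an axial force P (same in every segment) develops. Compatibility: P · Σ Lᵢ/(AᵢEᵢ) = δ_free.
Σ Lᵢ/(AᵢEᵢ) = 230/(725×199×10³) + 450/(2275×44×10³) = 6.09×10⁻⁶ mm/N.
P = 1.759 / 6.09×10⁻⁶ = 288800 N = 288.8 kN, tensile.
σ_{stainless steel} = P / A = 288800 / 725 = 398.3 MPa.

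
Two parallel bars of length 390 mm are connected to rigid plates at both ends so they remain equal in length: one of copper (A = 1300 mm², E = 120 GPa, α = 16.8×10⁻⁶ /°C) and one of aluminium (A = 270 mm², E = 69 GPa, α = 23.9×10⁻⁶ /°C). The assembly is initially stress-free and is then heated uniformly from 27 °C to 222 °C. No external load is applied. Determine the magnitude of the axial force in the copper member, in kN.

P ≈ 23 kN (tensile in the copper)

Both members must finish at the same length. With the larger α, the aluminium tends to over-expand; the plates restrain it, putting the aluminium in compression and the copper in tension. With no external load the two internal forces are equal and opposite, magnitude P.
Equating the net (thermal + elastic) strains gives |α₁ − α₂|·ΔT = P·[1/(A₁E₁) + 1/(A₂E₂)].
|α₁ − α₂|·ΔT = 7.1×10⁻⁶ × 195 = 0.001384.
1/(A₁E₁) + 1/(A₂E₂) = 1/(1300×120×10³) + 1/(270×69×10³) = 6.009×10⁻⁸ N⁻¹.
P = 0.001384 / 6.009×10⁻⁸ = 23040 N = 23.04 kN.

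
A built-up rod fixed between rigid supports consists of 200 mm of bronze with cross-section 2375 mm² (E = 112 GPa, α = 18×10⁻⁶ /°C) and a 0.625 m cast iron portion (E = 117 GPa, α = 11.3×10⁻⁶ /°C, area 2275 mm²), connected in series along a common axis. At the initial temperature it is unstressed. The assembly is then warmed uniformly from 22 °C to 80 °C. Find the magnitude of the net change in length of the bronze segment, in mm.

Free thermal expansion of the whole bar: Σ αᵢΔT Lᵢ = 18×10⁻⁶×58×200 + 11.3×10⁻⁶×58×625 = 0.6184 mm.
The rigid supports impose zero overall length change; the single axial force P common to all segments must satisfy P Σ Lᵢ/(AᵢEᵢ) = δ_free.
The series flexibility is Σ Lᵢ/(AᵢEᵢ) = 200/(2375×112×10³) + 625/(2275×117×10³) = 3.1×10⁻⁶ mm/N.
P = 0.6184 / 3.1×10⁻⁶ = 199500 N = 199.5 kN, compressive.
For the bronze segment, free thermal change = 18×10⁻⁶×58×200 = 0.2088 mm and elastic change from P = 199500×200/(2375×112×10³) = 0.15 mm; these oppose, so the net change is 0.0588 mm (segment lengthens).

|ΔL| ≈ 0.0588 mm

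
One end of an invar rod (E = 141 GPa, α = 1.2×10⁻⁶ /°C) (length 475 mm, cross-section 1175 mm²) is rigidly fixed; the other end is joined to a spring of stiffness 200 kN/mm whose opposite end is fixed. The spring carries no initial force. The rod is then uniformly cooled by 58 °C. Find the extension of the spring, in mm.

δ ≈ 0.021 mm

The unrestrained thermal change is αΔT L = 1.2×10⁻⁶ × 58 × 475 = 0.03306 mm.
Let P be the tensile force in the spring. The rod extends elastically by PL/(AE) and the spring stretches by P/k; together these equal δ_free.
P [ L/(AE) + 1/k ] = δ_free → P [ 475/(1175×141×10³) + 1/(200×10³) ] = 0.03306.
P = 0.03306 / 7.867×10⁻⁶ = 4202 N.
Spring extension = P/k = 4202/(200×10³) = 0.02101 mm.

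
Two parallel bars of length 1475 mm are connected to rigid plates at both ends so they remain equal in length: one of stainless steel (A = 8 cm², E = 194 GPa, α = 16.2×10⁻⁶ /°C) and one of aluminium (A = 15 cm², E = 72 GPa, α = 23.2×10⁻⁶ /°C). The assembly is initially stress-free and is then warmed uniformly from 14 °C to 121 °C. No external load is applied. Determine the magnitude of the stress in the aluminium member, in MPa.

σ ≈ 31.8 MPa (compressive)

Both members must finish at the same length. With the larger α, the aluminium tends to over-expand; the plates restrain it, putting the aluminium in compression and the stainless steel in tension. With no external load the two internal forces are equal and opposite, magnitude P.
Compatibility of the two members (thermal + elastic change equal): (α₁ − α₂)ΔT = P·[1/(A₁E₁) + 1/(A₂E₂)].
|α₁ − α₂|·ΔT = 7×10⁻⁶ × 107 = 0.000749.
1/(A₁E₁) + 1/(A₂E₂) = 1/(800×194×10³) + 1/(1500×72×10³) = 1.57×10⁻⁸ N⁻¹.
So P = 0.000749 / 1.57×10⁻⁸ = 47.7 kN.
σ_{aluminium} = P/A₂ = 47700/1500 = 31.8 MPa, compressive.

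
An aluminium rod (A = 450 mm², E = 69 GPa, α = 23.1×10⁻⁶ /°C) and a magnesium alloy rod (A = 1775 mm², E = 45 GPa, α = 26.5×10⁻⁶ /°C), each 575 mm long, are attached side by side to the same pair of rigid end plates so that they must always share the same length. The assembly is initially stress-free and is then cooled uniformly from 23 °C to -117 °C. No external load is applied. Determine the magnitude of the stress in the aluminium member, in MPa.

Equilibrium of a rigid end plate with no external load gives equal and opposite internal forces ±P in the two members. Since α_{magnesium alloy} > α_{aluminium}, cooling drives the magnesium alloy into tension and the aluminium into compression.
Compatibility of the two members (thermal + elastic change equal): (α₁ − α₂)ΔT = P·[1/(A₁E₁) + 1/(A₂E₂)].
|α₁ − α₂|·ΔT = 3.4×10⁻⁶ × 140 = 0.000476.
1/(A₁E₁) + 1/(A₂E₂) = 1/(450×69×10³) + 1/(1775×45×10³) = 4.473×10⁻⁸ N⁻¹.
So P = 0.000476 / 4.473×10⁻⁸ = 10.64 kN.
σ_{aluminium} = P/A₁ = 10640/450 = 23.65 MPa, compressive.

σ ≈ 23.7 MPa (compressive)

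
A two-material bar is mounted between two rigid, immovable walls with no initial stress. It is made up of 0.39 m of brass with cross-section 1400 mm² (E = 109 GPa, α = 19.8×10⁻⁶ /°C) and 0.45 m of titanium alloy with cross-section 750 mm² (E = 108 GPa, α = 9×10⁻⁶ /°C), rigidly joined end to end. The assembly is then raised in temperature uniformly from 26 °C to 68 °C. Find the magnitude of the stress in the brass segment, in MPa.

σ ≈ 43.5 MPa (compressive)

If the supports were absent, the total length change would be Σ αᵢΔT Lᵢ = 19.8×10⁻⁶×42×390 + 9×10⁻⁶×42×450 = 0.4944 mm.
The walls prevent any net length change, so an axial force P (same in every segment) develops. Compatibility: P · Σ Lᵢ/(AᵢEᵢ) = δ_free.
The series flexibility is Σ Lᵢ/(AᵢEᵢ) = 390/(1400×109×10³) + 450/(750×108×10³) = 8.111×10⁻⁶ mm/N.
P = 0.4944 / 8.111×10⁻⁶ = 60960 N = 60.96 kN, compressive.
σ_{brass} = P / A = 60960 / 1400 = 43.54 MPa.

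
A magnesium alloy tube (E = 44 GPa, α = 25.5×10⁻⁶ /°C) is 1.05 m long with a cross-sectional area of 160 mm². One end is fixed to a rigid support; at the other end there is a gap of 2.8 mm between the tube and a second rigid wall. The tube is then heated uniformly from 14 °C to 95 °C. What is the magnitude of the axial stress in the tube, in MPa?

σ ≈ 0 MPa

If the wall were absent the tube would grow by αΔT L = 25.5×10⁻⁶ × 81 × 1050 = 2.169 mm.
Since δ_free = 2.17 mm is less than the 2.8 mm gap, the tube never touches the wall. No axial force develops.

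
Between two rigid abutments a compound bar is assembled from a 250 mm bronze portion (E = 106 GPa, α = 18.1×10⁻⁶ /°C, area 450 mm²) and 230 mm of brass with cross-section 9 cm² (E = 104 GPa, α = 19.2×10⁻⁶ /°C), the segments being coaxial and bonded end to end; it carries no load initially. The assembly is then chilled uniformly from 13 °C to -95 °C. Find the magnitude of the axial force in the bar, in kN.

P ≈ 125 kN (tensile)

If the supports were absent, the total length change would be Σ αᵢΔT Lᵢ = 18.1×10⁻⁶×108×250 + 19.2×10⁻⁶×108×230 = 0.9656 mm.
Since the ends are fixed, an axial force P builds up, equal in every segment, with P · Σ Lᵢ/(AᵢEᵢ) = δ_free.
Σ Lᵢ/(AᵢEᵢ) = 250/(450×106×10³) + 230/(900×104×10³) = 7.698×10⁻⁶ mm/N.
Hence P = δ_free / Σ(L/AE) = 0.9656/7.698×10⁻⁶ = 125.4 kN (tensile).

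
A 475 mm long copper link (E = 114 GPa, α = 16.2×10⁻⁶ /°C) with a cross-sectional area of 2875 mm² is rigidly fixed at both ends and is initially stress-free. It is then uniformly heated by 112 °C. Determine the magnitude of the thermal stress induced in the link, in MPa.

The supports are rigid, so the total axial strain is zero. The restrained thermal strain is ε = αΔT = 16.2×10⁻⁶ × 112 = 1814.4×10⁻⁶.
Hence σ = E·αΔT = 114×10³ × 1814.4×10⁻⁶ = 206.8 MPa, compressive.

σ ≈ 207 MPa (compressive)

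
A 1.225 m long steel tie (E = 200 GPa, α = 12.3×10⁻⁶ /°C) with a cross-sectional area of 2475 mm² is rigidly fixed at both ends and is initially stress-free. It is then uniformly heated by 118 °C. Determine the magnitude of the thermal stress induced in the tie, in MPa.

The supports are rigid, so the total axial strain is zero. The restrained thermal strain is ε = αΔT = 12.3×10⁻⁶ × 118 = 1451.4×10⁻⁶.
σ = EαΔT = 200×10³ × 12.3×10⁻⁶ × 118 = 290.3 MPa (compressive; the tie is trying to expand).

σ ≈ 290 MPa (compressive)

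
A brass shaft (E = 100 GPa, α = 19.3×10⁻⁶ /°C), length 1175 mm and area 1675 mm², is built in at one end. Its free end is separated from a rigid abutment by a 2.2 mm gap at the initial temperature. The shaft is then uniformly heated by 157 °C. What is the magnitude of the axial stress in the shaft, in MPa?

σ ≈ 116 MPa (compressive)

Unrestrained expansion: δ_free = αΔT L = 19.3×10⁻⁶ × 157 × 1175 = 3.56 mm.
This exceeds the 2.2 mm gap, so the wall pushes back. The portion of expansion that must be recovered elastically is δ_free − gap = 3.56 − 2.2 = 1.36 mm.
Compatibility: PL/(AE) = 1.36 mm, so σ = P/A = E × (1.36/1175) = 115.8 MPa.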